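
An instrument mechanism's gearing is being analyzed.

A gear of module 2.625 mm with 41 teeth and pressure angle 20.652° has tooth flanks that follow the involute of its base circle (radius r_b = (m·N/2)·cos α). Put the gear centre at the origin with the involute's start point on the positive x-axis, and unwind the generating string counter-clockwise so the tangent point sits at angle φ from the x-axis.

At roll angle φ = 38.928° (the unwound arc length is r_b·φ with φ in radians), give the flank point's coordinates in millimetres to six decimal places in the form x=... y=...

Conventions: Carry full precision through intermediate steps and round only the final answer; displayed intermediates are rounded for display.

class = single-mesh tooth geometry [base-circle involute, m = 2.625, 41T]
pitch radius r_p = m·N/2 = 2.625·41/2 = 53.812500
base radius r_b = r_p·cos α = 53.812500·cos 20.652° = 50.354500
roll angle φ = 38.928° = 0.67942177 rad
x = r_b·(cos φ + φ·sin φ) = 60.669432
y = r_b·(sin φ − φ·cos φ) = 5.025204

x=60.669432 y=5.025204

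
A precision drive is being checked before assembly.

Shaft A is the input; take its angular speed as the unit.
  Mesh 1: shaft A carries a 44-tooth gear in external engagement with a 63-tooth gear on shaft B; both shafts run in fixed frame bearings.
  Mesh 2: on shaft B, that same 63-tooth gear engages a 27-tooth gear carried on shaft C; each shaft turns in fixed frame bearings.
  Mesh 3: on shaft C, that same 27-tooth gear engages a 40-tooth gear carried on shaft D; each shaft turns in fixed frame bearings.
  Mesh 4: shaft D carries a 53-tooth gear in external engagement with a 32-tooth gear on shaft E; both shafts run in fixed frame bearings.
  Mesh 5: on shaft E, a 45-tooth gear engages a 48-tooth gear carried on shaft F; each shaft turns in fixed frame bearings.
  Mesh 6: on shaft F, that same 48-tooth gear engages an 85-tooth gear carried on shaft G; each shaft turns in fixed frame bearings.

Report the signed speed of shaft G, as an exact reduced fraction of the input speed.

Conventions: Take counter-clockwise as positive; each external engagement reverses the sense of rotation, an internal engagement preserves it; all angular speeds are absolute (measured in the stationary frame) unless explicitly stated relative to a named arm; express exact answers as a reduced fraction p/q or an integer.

6-mesh fixed-axis compound train (all bearings frame-fixed)
mesh 1 [44T→63T]: |ω|/ω_in = 1×44/63 = 44/63, sense flips to −
mesh 2 [63T→27T]: |ω|/ω_in = (44/63)×63/27 = 44/27, sense flips to +
mesh 3 [27T→40T]: |ω|/ω_in = (44/27)×27/40 = 11/10, sense flips to −
mesh 4 [53T→32T]: |ω|/ω_in = (11/10)×53/32 = 583/320, sense flips to +
mesh 5 [45T→48T]: |ω|/ω_in = (583/320)×45/48 = 1749/1024, sense flips to −
mesh 6 [48T→85T]: |ω|/ω_in = (1749/1024)×48/85 = 5247/5440, sense flips to +
signed output speed (× input speed) = 5247/5440

5247/5440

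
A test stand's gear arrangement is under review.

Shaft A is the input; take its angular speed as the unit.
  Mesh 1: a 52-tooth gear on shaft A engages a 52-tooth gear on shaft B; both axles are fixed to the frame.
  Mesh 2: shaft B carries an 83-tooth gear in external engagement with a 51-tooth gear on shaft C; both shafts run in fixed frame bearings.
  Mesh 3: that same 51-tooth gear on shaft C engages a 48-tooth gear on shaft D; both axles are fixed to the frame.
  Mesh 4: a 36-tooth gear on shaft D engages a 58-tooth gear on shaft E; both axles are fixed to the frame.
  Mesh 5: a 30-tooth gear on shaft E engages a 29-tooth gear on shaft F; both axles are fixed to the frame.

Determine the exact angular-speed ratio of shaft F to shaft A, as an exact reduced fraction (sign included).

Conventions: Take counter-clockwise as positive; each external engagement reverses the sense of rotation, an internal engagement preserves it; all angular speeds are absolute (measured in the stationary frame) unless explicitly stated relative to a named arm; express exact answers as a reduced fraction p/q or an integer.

class = fixed-axis compound train [5 meshes; 5 ratios multiply, 5 sense flips]
mesh 1 [52T→52T]: running ratio 1, sense −
mesh 2 [83T→51T]: running ratio 83/51, sense +
mesh 3 [51T→48T]: running ratio 83/48, sense −
mesh 4 [36T→58T]: running ratio 249/232, sense +
mesh 5 [30T→29T]: running ratio 3735/3364, sense −
ω_out/ω_in = -3735/3364

-3735/3364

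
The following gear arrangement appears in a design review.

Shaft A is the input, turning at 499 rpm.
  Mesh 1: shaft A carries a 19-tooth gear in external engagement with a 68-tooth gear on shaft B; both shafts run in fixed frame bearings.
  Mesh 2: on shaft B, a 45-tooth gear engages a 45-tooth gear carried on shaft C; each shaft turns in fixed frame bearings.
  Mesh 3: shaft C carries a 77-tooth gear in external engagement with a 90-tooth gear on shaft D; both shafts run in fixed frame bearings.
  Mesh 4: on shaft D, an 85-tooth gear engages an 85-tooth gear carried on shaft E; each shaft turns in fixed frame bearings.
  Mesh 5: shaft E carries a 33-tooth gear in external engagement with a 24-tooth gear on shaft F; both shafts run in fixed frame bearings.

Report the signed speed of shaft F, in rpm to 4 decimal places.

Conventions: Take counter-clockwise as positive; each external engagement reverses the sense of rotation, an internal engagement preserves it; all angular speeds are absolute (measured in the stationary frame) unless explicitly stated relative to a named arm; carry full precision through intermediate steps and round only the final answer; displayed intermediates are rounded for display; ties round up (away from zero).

-164.0198 rpm

topology: fixed-axis compound train — 5 meshes, A→F
mesh 1 [19T→68T]: ω = 499.0000×19/68 = 139.4265 rpm, sense flips to −
mesh 2 [45T→45T]: ω = 139.4265×45/45 = 139.4265 rpm, sense flips to +
mesh 3 [77T→90T]: ω = 139.4265×77/90 = 119.2871 rpm, sense flips to −
mesh 4 [85T→85T]: ω = 119.2871×85/85 = 119.2871 rpm, sense flips to +
mesh 5 [33T→24T]: ω = 119.2871×33/24 = 164.0198 rpm, sense flips to −
signed output speed = -164.0198 rpm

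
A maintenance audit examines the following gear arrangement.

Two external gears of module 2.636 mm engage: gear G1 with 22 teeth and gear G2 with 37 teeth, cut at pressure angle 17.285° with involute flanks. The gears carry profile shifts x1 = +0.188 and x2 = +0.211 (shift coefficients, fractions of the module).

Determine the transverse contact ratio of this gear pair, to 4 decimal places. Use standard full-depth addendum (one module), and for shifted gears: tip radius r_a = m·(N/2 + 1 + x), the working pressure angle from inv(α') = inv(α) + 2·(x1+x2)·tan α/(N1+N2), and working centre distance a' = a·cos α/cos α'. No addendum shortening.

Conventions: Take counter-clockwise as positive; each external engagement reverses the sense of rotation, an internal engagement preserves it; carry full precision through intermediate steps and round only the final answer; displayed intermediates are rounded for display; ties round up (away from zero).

1.6576

single-mesh involute tooth geometry (22T engaging 37T at module 2.636)
base radii: r_b1 = 27.686501, r_b2 = 46.563660
tip radii: r_a1 = 32.127568, r_a2 = 51.958196
inv(α') = inv(17.285°) + 2·(+0.188+0.211)·tan α/(22+37) = 0.01370680  ⇒  α' = 19.46678°
a' = a·cos α / cos α' = 77.7620·cos 17.285°/cos 19.46678° = 78.752031
action lengths: √(r_a1²−r_b1²) = 16.298414, √(r_a2²−r_b2²) = 23.053843
base pitch p_b = π·m·cos α = 7.907246
CR = (16.298414 + 23.053843 − 78.752031·sin 19.46678°)/7.907246 = 1.657636
contact ratio ≈ 1.6576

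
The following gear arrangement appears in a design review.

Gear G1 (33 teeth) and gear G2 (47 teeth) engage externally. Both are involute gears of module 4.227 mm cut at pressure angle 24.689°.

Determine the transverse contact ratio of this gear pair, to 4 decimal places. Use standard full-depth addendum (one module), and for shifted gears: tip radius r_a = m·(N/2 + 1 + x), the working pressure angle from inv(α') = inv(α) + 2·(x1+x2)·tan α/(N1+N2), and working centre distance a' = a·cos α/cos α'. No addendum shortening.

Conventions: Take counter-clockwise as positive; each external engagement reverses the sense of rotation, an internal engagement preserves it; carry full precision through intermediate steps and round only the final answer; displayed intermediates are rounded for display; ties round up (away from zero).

1.5185

topology: single-mesh involute geometry — m = 4.227, 33T/47T pair
base radii: r_b1 = 63.369951, r_b2 = 90.254173
tip radii: r_a1 = 73.972500, r_a2 = 103.561500
no profile shift: α' = α, a' = a
action lengths: √(r_a1²−r_b1²) = 38.159927, √(r_a2²−r_b2²) = 50.785515
base pitch p_b = π·m·cos α = 12.065611
CR = (38.159927 + 50.785515 − 169.080000·sin 24.68900°)/12.065611 = 1.518528
contact ratio ≈ 1.5185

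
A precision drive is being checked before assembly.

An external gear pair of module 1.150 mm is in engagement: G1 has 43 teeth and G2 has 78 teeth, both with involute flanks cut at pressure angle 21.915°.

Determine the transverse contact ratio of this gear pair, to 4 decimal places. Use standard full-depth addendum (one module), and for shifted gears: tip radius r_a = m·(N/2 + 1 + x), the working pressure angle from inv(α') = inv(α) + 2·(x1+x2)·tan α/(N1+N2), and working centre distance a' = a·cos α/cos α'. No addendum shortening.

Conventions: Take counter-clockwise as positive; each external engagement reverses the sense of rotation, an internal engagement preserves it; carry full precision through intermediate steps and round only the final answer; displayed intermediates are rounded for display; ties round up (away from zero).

1.6763

topology: single-mesh involute geometry — m = 1.150, 43T/78T pair
base radii: r_b1 = 22.938336, r_b2 = 41.609075
tip radii: r_a1 = 25.875000, r_a2 = 46.000000
no profile shift: α' = α, a' = a
action lengths: √(r_a1²−r_b1²) = 11.972817, √(r_a2²−r_b2²) = 19.613385
base pitch p_b = π·m·cos α = 3.351763
CR = (11.972817 + 19.613385 − 69.575000·sin 21.91500°)/3.351763 = 1.676335
contact ratio ≈ 1.6763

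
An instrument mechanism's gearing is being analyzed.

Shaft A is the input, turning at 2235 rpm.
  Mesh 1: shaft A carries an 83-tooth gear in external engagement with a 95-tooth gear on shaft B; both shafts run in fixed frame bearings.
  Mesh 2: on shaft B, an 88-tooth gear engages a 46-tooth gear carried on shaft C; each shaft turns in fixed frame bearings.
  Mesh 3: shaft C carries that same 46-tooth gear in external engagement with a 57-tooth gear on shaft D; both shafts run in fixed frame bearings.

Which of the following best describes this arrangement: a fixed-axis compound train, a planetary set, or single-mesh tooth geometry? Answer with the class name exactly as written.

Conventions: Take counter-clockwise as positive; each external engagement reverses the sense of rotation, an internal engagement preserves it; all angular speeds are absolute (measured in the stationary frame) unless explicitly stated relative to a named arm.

fixed-axis compound train

3-mesh fixed-axis compound train (all bearings frame-fixed)
classification: fixed-axis compound train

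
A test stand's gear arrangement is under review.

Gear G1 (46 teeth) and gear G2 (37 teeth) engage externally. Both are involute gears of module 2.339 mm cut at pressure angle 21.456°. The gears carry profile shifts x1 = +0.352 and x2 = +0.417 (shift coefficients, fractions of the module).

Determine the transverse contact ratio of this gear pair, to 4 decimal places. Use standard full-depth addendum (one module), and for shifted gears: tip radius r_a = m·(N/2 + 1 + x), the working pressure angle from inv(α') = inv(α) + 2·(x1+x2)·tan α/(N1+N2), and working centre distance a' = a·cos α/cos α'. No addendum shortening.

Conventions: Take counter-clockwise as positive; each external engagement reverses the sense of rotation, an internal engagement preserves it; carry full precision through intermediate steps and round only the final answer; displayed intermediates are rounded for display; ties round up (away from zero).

1.5554

topology: single-mesh involute geometry — m = 2.339, 46T/37T pair
base radii: r_b1 = 50.068800, r_b2 = 40.272731
tip radii: r_a1 = 56.959328, r_a2 = 46.585863
inv(α') = inv(21.456°) + 2·(+0.352+0.417)·tan α/(46+37) = 0.02582857  ⇒  α' = 23.84831°
a' = a·cos α / cos α' = 97.0685·cos 21.456°/cos 23.84831° = 98.775031
action lengths: √(r_a1²−r_b1²) = 27.156588, √(r_a2²−r_b2²) = 23.416870
base pitch p_b = π·m·cos α = 6.838947
CR = (27.156588 + 23.416870 − 98.775031·sin 23.84831°)/6.838947 = 1.555368
contact ratio ≈ 1.5554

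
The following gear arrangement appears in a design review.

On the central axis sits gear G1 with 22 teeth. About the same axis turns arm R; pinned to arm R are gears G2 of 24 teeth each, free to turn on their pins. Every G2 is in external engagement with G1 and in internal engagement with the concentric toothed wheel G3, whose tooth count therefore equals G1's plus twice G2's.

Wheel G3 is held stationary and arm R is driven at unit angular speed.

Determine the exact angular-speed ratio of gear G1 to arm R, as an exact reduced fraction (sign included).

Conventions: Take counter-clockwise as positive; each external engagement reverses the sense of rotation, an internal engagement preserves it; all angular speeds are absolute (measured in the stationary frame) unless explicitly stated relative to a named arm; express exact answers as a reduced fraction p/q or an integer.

46/11

recognized (axles ride arm R): planetary set, 22/24/70 teeth
ring teeth: 22 + 2·24 = 70
22(ω_sun−ω_arm) = −70(ω_ring−ω_arm),  ω_ring = 0, ω_arm = 1
ω_sun = 1 − (70/22)(0−1) = 46/11
ω_out/ω_in = 46/11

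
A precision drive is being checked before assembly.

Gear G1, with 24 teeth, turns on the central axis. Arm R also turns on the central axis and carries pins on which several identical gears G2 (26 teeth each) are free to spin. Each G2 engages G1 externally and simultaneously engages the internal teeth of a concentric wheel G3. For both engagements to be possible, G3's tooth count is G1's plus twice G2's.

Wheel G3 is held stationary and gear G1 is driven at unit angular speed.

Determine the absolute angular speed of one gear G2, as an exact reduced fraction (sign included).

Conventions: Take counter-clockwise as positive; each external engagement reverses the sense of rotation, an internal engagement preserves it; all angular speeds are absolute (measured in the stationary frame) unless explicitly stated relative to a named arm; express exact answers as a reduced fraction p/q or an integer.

-6/13

planetary set (24T centre, 26T on arm, 76T internal) — Willis relation
ring teeth: 24 + 2·26 = 76
24(ω_sun−ω_arm) = −76(ω_ring−ω_arm),  ω_ring = 0, ω_sun = 1
24(1−ω_arm) = −76(0−ω_arm)  ⇒  100·ω_arm = 24  ⇒  ω_arm = 6/25
sun–planet mesh: 24·(1−6/25) = −26·(ω_p−ω_arm)  ⇒  ω_p−ω_arm = -228/325
ω_p = 6/25 − 228/325 = -6/13
exact speed ratio = -6/13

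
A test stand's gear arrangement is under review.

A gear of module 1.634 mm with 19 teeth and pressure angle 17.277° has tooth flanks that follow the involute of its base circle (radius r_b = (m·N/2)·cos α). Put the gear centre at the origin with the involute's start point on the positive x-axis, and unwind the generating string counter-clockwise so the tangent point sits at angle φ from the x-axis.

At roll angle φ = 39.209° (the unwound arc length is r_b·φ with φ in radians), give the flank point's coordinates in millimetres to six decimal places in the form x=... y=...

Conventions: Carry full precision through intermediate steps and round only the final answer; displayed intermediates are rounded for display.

x=17.897444 y=1.510485

topology: single-mesh involute geometry — m = 1.634, N = 19
pitch radius r_p = m·N/2 = 1.634·19/2 = 15.523000
base radius r_b = r_p·cos α = 15.523000·cos 17.277° = 14.822604
roll angle φ = 39.209° = 0.68432615 rad
x = r_b·(cos φ + φ·sin φ) = 17.897444
y = r_b·(sin φ − φ·cos φ) = 1.510485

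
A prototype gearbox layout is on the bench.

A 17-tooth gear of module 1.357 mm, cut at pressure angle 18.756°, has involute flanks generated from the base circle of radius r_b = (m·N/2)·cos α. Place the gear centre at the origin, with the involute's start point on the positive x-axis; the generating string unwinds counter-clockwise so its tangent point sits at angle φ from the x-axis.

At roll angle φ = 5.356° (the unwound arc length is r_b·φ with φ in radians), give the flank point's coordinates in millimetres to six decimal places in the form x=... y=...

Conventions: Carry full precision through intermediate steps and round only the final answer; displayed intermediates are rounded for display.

class = single-mesh tooth geometry [base-circle involute, m = 1.357, 17T]
pitch radius r_p = m·N/2 = 1.357·17/2 = 11.534500
base radius r_b = r_p·cos α = 11.534500·cos 18.756° = 10.921977
roll angle φ = 5.356° = 0.09347983 rad
x = r_b·(cos φ + φ·sin φ) = 10.969594
y = r_b·(sin φ − φ·cos φ) = 0.002971

x=10.969594 y=0.002971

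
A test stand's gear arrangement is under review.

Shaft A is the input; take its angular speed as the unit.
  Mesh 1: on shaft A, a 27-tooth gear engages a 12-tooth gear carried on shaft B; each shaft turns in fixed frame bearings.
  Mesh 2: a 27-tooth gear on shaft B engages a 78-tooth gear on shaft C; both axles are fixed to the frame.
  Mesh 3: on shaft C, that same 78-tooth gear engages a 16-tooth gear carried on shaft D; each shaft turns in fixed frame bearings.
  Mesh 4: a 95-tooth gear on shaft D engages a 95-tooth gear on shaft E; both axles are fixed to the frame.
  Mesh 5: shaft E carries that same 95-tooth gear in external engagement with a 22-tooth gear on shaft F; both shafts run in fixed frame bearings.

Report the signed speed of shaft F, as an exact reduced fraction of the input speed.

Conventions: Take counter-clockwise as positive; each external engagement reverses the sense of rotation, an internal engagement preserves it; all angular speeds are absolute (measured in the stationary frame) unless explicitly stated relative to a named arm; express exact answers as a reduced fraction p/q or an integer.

-23085/1408

5-mesh fixed-axis compound train (all bearings frame-fixed)
mesh 1 [27T→12T]: |ω|/ω_in = 1×27/12 = 9/4, sense flips to −
mesh 2 [27T→78T]: |ω|/ω_in = (9/4)×27/78 = 81/104, sense flips to +
mesh 3 [78T→16T]: |ω|/ω_in = (81/104)×78/16 = 243/64, sense flips to −
mesh 4 [95T→95T]: |ω|/ω_in = (243/64)×95/95 = 243/64, sense flips to +
mesh 5 [95T→22T]: |ω|/ω_in = (243/64)×95/22 = 23085/1408, sense flips to −
signed output speed (× input speed) = -23085/1408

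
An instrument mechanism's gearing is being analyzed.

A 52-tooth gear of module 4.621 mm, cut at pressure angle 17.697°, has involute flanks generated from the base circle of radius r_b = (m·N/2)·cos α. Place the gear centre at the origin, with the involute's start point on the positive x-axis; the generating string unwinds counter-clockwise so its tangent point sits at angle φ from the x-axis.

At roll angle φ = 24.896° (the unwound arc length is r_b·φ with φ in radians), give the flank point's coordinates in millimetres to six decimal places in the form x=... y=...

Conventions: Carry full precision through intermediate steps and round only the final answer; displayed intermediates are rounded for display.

class = single-mesh tooth geometry [base-circle involute, m = 4.621, 52T]
pitch radius r_p = m·N/2 = 4.621·52/2 = 120.146000
base radius r_b = r_p·cos α = 120.146000·cos 17.697° = 114.460379
roll angle φ = 24.896° = 0.43451717 rad
x = r_b·(cos φ + φ·sin φ) = 124.761032
y = r_b·(sin φ − φ·cos φ) = 3.071375

x=124.761032 y=3.071375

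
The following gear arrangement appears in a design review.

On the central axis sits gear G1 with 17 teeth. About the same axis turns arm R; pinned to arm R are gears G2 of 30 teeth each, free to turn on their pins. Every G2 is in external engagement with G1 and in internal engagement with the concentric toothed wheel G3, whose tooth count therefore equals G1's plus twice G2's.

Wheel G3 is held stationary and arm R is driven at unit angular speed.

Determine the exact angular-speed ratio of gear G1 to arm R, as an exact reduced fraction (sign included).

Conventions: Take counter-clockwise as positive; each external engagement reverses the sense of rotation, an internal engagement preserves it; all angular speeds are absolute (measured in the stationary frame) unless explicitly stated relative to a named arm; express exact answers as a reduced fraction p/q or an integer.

94/17

recognized (axles ride arm R): planetary set, 17/30/77 teeth
ring teeth: 17 + 2·30 = 77
17(ω_sun−ω_arm) = −77(ω_ring−ω_arm),  ω_ring = 0, ω_arm = 1
ω_sun = 1 − (77/17)(0−1) = 94/17
ω_out/ω_in = 94/17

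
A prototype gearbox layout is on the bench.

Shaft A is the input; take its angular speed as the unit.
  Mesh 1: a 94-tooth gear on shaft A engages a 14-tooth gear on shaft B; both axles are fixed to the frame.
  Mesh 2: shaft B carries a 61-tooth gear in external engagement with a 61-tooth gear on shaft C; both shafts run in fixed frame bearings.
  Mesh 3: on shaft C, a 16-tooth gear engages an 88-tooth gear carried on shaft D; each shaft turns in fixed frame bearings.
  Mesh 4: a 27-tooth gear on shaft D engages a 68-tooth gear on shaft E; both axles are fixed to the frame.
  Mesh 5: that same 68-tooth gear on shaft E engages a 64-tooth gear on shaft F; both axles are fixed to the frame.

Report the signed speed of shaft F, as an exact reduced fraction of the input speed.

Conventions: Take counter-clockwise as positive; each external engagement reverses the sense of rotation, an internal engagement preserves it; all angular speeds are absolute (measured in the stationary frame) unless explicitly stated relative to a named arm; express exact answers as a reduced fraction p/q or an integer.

5-mesh fixed-axis compound train (all bearings frame-fixed)
mesh 1 [94T→14T]: |ω|/ω_in = 1×94/14 = 47/7, sense flips to −
mesh 2 [61T→61T]: |ω|/ω_in = (47/7)×61/61 = 47/7, sense flips to +
mesh 3 [16T→88T]: |ω|/ω_in = (47/7)×16/88 = 94/77, sense flips to −
mesh 4 [27T→68T]: |ω|/ω_in = (94/77)×27/68 = 1269/2618, sense flips to +
mesh 5 [68T→64T]: |ω|/ω_in = (1269/2618)×68/64 = 1269/2464, sense flips to −
signed output speed (× input speed) = -1269/2464

-1269/2464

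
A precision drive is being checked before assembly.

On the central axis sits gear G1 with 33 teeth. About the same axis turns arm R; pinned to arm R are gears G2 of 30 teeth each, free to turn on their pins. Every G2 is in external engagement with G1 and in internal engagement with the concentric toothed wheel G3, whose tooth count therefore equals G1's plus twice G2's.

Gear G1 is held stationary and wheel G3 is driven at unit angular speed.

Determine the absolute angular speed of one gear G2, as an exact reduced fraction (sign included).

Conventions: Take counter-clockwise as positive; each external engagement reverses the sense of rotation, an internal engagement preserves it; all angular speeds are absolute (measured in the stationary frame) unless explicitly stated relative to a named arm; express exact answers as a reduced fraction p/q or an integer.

31/20

class = planetary set [G3 = 33+2·30 = 93; Willis about the carrier]
ring teeth: 33 + 2·30 = 93
33(ω_sun−ω_arm) = −93(ω_ring−ω_arm),  ω_sun = 0, ω_ring = 1
33(0−ω_arm) = −93(1−ω_arm)  ⇒  126·ω_arm = 93  ⇒  ω_arm = 31/42
sun–planet mesh: 33·(0−31/42) = −30·(ω_p−ω_arm)  ⇒  ω_p−ω_arm = 341/420
ω_p = 31/42 + 341/420 = 31/20
exact speed ratio = 31/20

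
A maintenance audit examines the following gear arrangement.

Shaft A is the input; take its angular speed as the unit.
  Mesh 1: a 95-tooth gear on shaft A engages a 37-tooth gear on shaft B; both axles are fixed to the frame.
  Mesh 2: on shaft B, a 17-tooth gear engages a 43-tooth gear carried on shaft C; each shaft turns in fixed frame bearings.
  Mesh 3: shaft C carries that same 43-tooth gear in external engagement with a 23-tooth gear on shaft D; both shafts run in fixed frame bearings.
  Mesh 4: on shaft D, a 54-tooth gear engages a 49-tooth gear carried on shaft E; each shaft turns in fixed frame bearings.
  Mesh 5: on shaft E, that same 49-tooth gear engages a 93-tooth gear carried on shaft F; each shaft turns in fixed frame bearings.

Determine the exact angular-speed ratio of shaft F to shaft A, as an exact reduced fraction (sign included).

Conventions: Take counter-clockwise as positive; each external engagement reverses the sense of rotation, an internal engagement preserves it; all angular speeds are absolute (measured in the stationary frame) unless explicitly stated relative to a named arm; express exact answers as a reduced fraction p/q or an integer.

class = fixed-axis compound train [5 meshes; 5 ratios multiply, 5 sense flips]
mesh 1 [95T→37T]: running ratio 95/37, sense −
mesh 2 [17T→43T]: running ratio 1615/1591, sense +
mesh 3 [43T→23T]: running ratio 1615/851, sense −
mesh 4 [54T→49T]: running ratio 87210/41699, sense +
mesh 5 [49T→93T]: running ratio 29070/26381, sense −
ω_out/ω_in = -29070/26381

-29070/26381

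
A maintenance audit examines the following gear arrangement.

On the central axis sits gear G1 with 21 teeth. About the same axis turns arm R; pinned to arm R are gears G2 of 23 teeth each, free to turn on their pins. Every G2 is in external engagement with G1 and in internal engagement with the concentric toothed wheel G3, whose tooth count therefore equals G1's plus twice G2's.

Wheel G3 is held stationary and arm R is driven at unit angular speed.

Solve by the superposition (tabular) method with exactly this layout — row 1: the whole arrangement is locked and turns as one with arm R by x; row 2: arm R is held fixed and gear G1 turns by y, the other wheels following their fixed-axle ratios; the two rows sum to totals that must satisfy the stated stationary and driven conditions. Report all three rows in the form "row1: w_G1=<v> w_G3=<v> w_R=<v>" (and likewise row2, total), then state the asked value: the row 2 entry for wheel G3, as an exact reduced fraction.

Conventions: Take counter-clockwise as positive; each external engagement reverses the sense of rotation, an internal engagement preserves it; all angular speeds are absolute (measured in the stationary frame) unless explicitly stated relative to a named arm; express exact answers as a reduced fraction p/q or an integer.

row1: w_G1=1 w_G3=1 w_R=1
row2: w_G1=67/21 w_G3=-1 w_R=0
total: w_G1=88/21 w_G3=0 w_R=1
asked value: -1

topology: planetary set — G1 21T / G2 23T / G3 67T, arm = carrier (Willis)
row 1: whole set turns with the arm by x
row 2 (arm held, sun turns y): ω_ring = −(21/67)·y, ω_arm = 0
boundary: total ω_ring = x − (21/67)·y = 0 and total ω_arm = x = 1  ⇒  y = 67/21, x = 1
row 2 ring = −(21/67)·67/21 = -1
totals (row 1 + row 2): sun 1 + 67/21 = 88/21, ring 1 + (-1) = 0, arm 1 + 0 = 1
asked cell (row2, ring) = -1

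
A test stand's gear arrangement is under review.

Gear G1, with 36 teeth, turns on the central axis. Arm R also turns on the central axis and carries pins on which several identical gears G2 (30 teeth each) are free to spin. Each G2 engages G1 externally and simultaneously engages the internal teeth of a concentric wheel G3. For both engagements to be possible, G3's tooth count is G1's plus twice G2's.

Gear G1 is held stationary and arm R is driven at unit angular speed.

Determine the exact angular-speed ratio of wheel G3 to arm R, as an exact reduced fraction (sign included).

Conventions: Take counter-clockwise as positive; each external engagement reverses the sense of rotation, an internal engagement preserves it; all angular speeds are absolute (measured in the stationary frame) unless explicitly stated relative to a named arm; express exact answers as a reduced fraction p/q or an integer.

11/8

planetary set (36T centre, 30T on arm, 96T internal) — Willis relation
ring teeth: 36 + 2·30 = 96
36(ω_sun−ω_arm) = −96(ω_ring−ω_arm),  ω_sun = 0, ω_arm = 1
ω_ring = 1 − (36/96)(0−1) = 11/8
ω_out/ω_in = 11/8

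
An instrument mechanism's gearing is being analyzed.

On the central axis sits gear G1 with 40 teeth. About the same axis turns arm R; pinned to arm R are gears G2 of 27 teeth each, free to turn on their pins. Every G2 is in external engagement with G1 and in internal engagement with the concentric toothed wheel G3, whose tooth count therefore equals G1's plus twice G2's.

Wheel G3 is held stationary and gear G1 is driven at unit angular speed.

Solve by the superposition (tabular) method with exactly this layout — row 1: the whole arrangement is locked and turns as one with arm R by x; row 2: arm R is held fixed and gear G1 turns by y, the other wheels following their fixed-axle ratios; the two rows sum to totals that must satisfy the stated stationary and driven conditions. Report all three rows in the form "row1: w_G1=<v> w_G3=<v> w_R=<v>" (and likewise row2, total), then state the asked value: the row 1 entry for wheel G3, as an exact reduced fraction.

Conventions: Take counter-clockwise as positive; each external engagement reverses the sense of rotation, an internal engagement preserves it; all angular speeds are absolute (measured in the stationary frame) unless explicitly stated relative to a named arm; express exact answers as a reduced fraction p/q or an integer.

topology: planetary set — G1 40T / G2 27T / G3 94T, arm = carrier (Willis)
row 1: whole set turns with the arm by x
row 2: sun turns y, ring = −(40/94)·y, arm 0
boundary: total ω_ring = x − (40/94)·y = 0 and total ω_sun = x + y = 1  ⇒  y = 47/67, x = 20/67
row 2 ring = −(40/94)·47/67 = -20/67
totals (row 1 + row 2): sun 20/67 + 47/67 = 1, ring 20/67 + (-20/67) = 0, arm 20/67 + 0 = 20/67
asked cell (row1, ring) = 20/67

row1: w_G1=20/67 w_G3=20/67 w_R=20/67
row2: w_G1=47/67 w_G3=-20/67 w_R=0
total: w_G1=1 w_G3=0 w_R=20/67
asked value: 20/67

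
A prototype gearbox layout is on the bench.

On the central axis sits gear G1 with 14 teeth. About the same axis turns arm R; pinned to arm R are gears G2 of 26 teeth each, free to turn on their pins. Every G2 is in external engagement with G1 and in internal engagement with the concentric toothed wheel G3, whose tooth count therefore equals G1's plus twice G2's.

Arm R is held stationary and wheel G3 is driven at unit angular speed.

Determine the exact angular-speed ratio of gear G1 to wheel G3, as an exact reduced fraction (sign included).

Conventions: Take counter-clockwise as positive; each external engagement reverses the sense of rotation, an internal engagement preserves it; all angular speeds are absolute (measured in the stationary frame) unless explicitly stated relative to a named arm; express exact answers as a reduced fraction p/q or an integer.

planetary set (14T centre, 26T on arm, 66T internal) — Willis relation
ring teeth: 14 + 2·26 = 66
14(ω_sun−ω_arm) = −66(ω_ring−ω_arm),  ω_arm = 0, ω_ring = 1
ω_sun = 0 − (66/14)(1−0) = -33/7
ω_out/ω_in = -33/7

-33/7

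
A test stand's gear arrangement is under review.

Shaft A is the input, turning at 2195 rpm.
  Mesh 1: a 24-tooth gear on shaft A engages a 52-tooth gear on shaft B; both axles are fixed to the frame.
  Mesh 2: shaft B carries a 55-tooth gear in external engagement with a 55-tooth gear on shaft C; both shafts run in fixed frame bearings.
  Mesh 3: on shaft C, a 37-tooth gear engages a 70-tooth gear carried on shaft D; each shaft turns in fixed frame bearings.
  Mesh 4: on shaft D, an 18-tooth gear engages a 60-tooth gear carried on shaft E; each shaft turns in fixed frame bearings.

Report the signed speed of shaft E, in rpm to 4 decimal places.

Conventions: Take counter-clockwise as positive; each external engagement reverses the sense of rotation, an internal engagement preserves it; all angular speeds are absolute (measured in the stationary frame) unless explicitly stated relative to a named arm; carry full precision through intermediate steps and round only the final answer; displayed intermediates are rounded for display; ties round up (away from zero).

topology: fixed-axis compound train — 4 meshes, A→E
mesh 1 [24T→52T]: ω = 2195.0000×24/52 = 1013.0769 rpm, sense flips to −
mesh 2 [55T→55T]: ω = 1013.0769×55/55 = 1013.0769 rpm, sense flips to +
mesh 3 [37T→70T]: ω = 1013.0769×37/70 = 535.4835 rpm, sense flips to −
mesh 4 [18T→60T]: ω = 535.4835×18/60 = 160.6451 rpm, sense flips to +
signed output speed = +160.6451 rpm

+160.6451 rpm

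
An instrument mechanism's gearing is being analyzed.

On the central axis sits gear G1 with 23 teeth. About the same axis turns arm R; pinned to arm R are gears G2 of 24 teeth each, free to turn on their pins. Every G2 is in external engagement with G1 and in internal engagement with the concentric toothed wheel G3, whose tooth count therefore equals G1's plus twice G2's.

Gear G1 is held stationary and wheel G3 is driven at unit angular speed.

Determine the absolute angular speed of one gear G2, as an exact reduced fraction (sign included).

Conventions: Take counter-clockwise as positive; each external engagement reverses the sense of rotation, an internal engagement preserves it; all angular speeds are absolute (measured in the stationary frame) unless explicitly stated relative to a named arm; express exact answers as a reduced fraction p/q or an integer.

71/48

topology: planetary set — G1 23T / G2 24T / G3 71T, arm = carrier (Willis)
ring teeth: 23 + 2·24 = 71
23(ω_sun−ω_arm) = −71(ω_ring−ω_arm),  ω_sun = 0, ω_ring = 1
23(0−ω_arm) = −71(1−ω_arm)  ⇒  94·ω_arm = 71  ⇒  ω_arm = 71/94
sun–planet mesh: 23·(0−71/94) = −24·(ω_p−ω_arm)  ⇒  ω_p−ω_arm = 1633/2256
ω_p = 71/94 + 1633/2256 = 71/48
exact speed ratio = 71/48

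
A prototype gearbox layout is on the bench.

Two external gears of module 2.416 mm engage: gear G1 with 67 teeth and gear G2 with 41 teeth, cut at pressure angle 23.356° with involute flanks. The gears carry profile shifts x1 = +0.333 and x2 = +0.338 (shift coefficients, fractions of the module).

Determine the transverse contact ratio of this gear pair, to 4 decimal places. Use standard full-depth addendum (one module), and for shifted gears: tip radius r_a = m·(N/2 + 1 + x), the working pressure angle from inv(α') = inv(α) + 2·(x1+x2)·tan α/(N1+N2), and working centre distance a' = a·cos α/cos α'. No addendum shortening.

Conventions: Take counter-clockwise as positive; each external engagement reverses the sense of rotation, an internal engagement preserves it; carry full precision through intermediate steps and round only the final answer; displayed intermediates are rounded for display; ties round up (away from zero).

1.5365

recognized (one external pair, fixed centres): single-mesh tooth geometry, m = 2.416, N1 = 67, N2 = 41
base radii: r_b1 = 74.304051, r_b2 = 45.469643
tip radii: r_a1 = 84.156528, r_a2 = 52.760608
inv(α') = inv(23.356°) + 2·(+0.333+0.338)·tan α/(67+41) = 0.02955395  ⇒  α' = 24.88840°
a' = a·cos α / cos α' = 130.4640·cos 23.356°/cos 24.88840° = 132.035971
action lengths: √(r_a1²−r_b1²) = 39.512393, √(r_a2²−r_b2²) = 26.761788
base pitch p_b = π·m·cos α = 6.968151
CR = (39.512393 + 26.761788 − 132.035971·sin 24.88840°)/6.968151 = 1.536500
contact ratio ≈ 1.5365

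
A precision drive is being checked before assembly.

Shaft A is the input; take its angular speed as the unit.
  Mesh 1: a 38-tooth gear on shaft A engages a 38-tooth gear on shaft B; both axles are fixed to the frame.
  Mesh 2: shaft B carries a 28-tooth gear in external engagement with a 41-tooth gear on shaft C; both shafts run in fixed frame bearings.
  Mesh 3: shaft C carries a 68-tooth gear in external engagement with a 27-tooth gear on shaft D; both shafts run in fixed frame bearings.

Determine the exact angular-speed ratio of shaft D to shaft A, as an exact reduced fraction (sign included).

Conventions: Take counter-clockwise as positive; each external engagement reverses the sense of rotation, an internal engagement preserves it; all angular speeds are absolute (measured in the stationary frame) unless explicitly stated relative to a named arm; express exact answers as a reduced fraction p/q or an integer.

class = fixed-axis compound train [3 meshes; 3 ratios multiply, 3 sense flips]
mesh 1 [38T→38T]: running ratio 1, sense −
mesh 2 [28T→41T]: running ratio 28/41, sense +
mesh 3 [68T→27T]: running ratio 1904/1107, sense −
ω_out/ω_in = -1904/1107

-1904/1107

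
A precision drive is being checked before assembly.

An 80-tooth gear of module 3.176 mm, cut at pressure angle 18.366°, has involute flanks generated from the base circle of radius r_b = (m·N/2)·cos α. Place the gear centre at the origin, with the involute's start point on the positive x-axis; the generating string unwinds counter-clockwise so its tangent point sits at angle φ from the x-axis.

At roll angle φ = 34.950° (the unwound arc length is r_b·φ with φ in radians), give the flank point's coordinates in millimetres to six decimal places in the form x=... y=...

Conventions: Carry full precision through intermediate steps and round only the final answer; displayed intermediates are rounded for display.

x=140.956409 y=8.787016

single-mesh involute tooth geometry (80T wheel at module 3.176)
pitch radius r_p = m·N/2 = 3.176·80/2 = 127.040000
base radius r_b = r_p·cos α = 127.040000·cos 18.366° = 120.568983
roll angle φ = 34.950° = 0.60999257 rad
x = r_b·(cos φ + φ·sin φ) = 140.956409
y = r_b·(sin φ − φ·cos φ) = 8.787016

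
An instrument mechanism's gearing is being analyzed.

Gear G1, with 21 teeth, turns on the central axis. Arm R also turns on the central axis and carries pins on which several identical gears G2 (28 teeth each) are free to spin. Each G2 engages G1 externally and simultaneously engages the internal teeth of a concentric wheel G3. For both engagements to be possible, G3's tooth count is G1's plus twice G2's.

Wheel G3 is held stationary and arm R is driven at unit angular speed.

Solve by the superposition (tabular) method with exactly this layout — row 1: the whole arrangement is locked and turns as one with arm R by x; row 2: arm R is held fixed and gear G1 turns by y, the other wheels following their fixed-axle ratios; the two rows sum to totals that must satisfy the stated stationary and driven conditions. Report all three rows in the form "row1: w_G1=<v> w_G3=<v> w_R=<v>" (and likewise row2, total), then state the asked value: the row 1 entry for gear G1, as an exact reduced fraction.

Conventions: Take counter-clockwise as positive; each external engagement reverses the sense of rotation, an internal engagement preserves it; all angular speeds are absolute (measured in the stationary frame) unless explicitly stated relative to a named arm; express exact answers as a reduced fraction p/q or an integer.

row1: w_G1=1 w_G3=1 w_R=1
row2: w_G1=11/3 w_G3=-1 w_R=0
total: w_G1=14/3 w_G3=0 w_R=1
asked value: 1

class = planetary set [G3 = 21+2·28 = 77; Willis about the carrier]
row 1: whole set turns with the arm by x
row 2: sun turns y, ring = −(21/77)·y, arm 0
boundary: total ω_ring = x − (21/77)·y = 0 and total ω_arm = x = 1  ⇒  y = 11/3, x = 1
row 2 ring = −(21/77)·11/3 = -1
totals (row 1 + row 2): sun 1 + 11/3 = 14/3, ring 1 + (-1) = 0, arm 1 + 0 = 1
asked cell (row1, sun) = 1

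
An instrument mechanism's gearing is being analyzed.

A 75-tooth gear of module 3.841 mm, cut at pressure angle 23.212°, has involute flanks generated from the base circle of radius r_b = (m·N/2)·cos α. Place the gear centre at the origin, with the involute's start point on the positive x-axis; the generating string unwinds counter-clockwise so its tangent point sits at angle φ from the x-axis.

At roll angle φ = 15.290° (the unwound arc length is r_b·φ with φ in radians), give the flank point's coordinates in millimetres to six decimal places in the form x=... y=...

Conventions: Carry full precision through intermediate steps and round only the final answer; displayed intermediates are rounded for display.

x=137.008114 y=0.832633

class = single-mesh tooth geometry [base-circle involute, m = 3.841, 75T]
pitch radius r_p = m·N/2 = 3.841·75/2 = 144.037500
base radius r_b = r_p·cos α = 144.037500·cos 23.212° = 132.378069
roll angle φ = 15.290° = 0.26686084 rad
x = r_b·(cos φ + φ·sin φ) = 137.008114
y = r_b·(sin φ − φ·cos φ) = 0.832633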